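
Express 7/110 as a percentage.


Percentage = (part / whole) × 100
= (7 / 110) × 100
≈ 6.36%

6.36%


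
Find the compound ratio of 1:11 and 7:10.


Compound ratio = (1×7) : (11×10)
= 7:110
GCD = 1
= 7:110

7:110


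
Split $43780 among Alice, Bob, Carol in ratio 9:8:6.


Total parts = 9 + 8 + 6 = 23
Alice: 43780 × 9/23 = 17131.30
Bob: 43780 × 8/23 = 15227.83
Carol: 43780 × 6/23 = 11420.87
= Alice: $17131.30, Bob: $15227.83, Carol: $11420.87

Alice: $17131.30, Bob: $15227.83, Carol: $11420.87


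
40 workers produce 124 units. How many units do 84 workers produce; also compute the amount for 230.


Direct proportion: y/x = constant
k = 124/40 = 3.1000
y at x=84: k × 84 = 124 × 84 / 40 = 10416/40 = 260.40
y at x=230: k × 230 = 124 × 230 / 40 = 28520/40 = 713.00
= 260.40 and 713.00

260.40 and 713.00


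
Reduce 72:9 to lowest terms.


GCD(72, 9) = 9
72/9 : 9/9
= 8:1

8:1


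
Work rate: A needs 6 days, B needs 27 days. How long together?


Rate of A = 1/6 per day
Rate of B = 1/27 per day
Combined rate = 1/6 + 1/27 = 33/162 ≈ 0.2037 per day
Days = 1 / combined rate = 162/33
≈ 4.91 days

4.91 days


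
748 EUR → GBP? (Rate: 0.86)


Amount × rate = 748 × 0.86
= 643.28 GBP

643.28 GBP


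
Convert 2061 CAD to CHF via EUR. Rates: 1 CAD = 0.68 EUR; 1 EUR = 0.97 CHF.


Step 1: 2061 CAD × 0.68 = 1401.48 EUR
Step 2: 1401.48 EUR × 0.97 = 1359.44 CHF
Implied rate CAD→CHF = 0.68 × 0.97 = 0.6596
= 1359.44 CHF

1359.44 CHF


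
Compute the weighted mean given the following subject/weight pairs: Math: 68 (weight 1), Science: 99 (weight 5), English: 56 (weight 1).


Numerator = 68×1 + 99×5 + 56×1
= 68 + 495 + 56
= 619
Total weight = 7
Weighted avg = 619/7
= 88.43

88.43


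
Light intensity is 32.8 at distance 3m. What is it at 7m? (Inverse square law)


I₁d₁² = I₂d₂²
I₂ = I₁ × (d₁/d₂)²
= 32.8 × (3/7)²
= 32.8 × 9/49
= 295.2/49
≈ 6.0245

6.0245


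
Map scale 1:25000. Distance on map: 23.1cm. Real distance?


Real distance = map distance × scale
= 23.1cm × 25000
= 577500 cm = 5775.0 m
= 5.775 km

5.775 km


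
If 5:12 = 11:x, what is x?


Cross multiply: 5 × x = 12 × 11
5x = 132
x = 132 / 5
= 26.40

26.40


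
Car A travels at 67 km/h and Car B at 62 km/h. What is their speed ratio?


Ratio = 67:62
GCD = 1
Simplified = 67:62
Time ratio (same distance) = 62:67
Speed ratio = 67:62

67:62


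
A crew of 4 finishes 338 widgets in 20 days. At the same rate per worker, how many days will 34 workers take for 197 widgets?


Days ∝ work / workers, so d₂ = d₁ × (m₁/m₂) × (w₂/w₁)
Workers factor (inverse): 4/34 ≈ 0.1176
Work factor (direct): 197/338 ≈ 0.5828
d₂ = 20 × 4/34 × 197/338 = (20 × 4 × 197) / (34 × 338) = 15760/11492
≈ 1.37 days

1.37 days


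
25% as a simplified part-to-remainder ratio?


25% means 25 parts out of 100; remainder = 75
Part : remainder = 25:75
GCD = 25
= 1:3

1:3


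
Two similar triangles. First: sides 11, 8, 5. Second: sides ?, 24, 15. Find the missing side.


Scale factor = 24/8 = 3
Missing side = 11 × 3
= 33.0

33.0


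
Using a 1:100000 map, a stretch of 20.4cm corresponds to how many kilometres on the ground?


Real distance = map distance × scale
= 20.4cm × 100000
= 2040000 cm = 20400.0 m
= 20.400 km

20.400 km


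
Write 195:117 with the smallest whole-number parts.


GCD(195, 117) = 39
195/39 : 117/39
= 5:3

5:3


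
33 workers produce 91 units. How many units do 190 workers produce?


Direct proportion: y/x = constant
k = 91/33 ≈ 2.7576
y₂ = k × 190 = 91 × 190 / 33 = 17290/33
≈ 523.94

523.94


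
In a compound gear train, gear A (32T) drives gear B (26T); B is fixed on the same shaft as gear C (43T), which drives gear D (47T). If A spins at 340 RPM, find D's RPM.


Stage 1: RPM_B = RPM_A × t_A/t_B = 340 × 32/26 = 10880/26 ≈ 418.46
B and C share a shaft → RPM_C = RPM_B
Stage 2: RPM_D = RPM_C × t_C/t_D = RPM_A × (t_A×t_C)/(t_B×t_D)
Overall ratio = (32×43)/(26×47) = 1376/1222
RPM_D = 340 × 1376/1222 = 467840/1222
≈ 382.85 RPM

382.85 RPM


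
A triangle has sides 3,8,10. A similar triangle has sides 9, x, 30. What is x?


Scale factor = 9/3 = 3
Missing side = 8 × 3
= 24.0

24.0


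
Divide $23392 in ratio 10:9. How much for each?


Total parts = 10 + 9 = 19
Part 1: 23392 × 10/19 = 12311.58
Part 2: 23392 × 9/19 = 11080.42
= Part 1: $12311.58, Part 2: $11080.42

Part 1: $12311.58, Part 2: $11080.42


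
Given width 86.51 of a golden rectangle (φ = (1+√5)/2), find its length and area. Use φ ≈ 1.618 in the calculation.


φ = (1 + √5) / 2 ≈ 1.618
Length = width × φ = 86.51 × 1.618 = 139.97318
≈ 139.97
Area = width × length = 86.51 × 139.97318 = 12109.0798018 ≈ 12109.08
= Length: 139.97, Area: 12109.08

Length: 139.97, Area: 12109.08


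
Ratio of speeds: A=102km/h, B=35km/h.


Ratio = 102:35
GCD = 1
Simplified = 102:35
Time ratio (same distance) = 35:102
Speed ratio = 102:35

102:35


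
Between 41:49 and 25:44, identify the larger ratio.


41/49 = 0.8367
25/44 = 0.5682
0.8367 > 0.5682, so 41:49 is greater
= 41:49

41:49


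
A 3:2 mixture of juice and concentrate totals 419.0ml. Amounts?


Total parts = 3 + 2 = 5
juice: 419.0 × 3/5 = 251.4ml
concentrate: 419.0 × 2/5 = 167.6ml
= 251.4ml and 167.6ml

251.4ml and 167.6ml


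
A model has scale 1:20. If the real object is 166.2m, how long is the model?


Model size = real / scale
= 166.2 / 20
= 8.3100 m

8.3100 m


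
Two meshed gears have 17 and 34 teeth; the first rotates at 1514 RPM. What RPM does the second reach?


Gear ratio = 17:34 = 1:2
RPM_B = RPM_A × (teeth_A / teeth_B)
= 1514 × (17/34)
= 757.0 RPM

757.0 RPM


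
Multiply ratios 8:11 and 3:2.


Compound ratio = (8×3) : (11×2)
= 24:22
GCD = 2
= 12:11

12:11


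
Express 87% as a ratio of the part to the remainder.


87% means 87 parts out of 100; remainder = 13
Part : remainder = 87:13
GCD = 1
= 87:13

87:13


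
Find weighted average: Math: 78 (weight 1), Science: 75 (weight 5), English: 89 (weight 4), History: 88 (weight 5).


Numerator = 78×1 + 75×5 + 89×4 + 88×5
= 78 + 375 + 356 + 440
= 1249
Total weight = 15
Weighted avg = 1249/15
= 83.27

83.27


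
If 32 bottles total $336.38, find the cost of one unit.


Unit rate = total / quantity
= 336.38 / 32
= $10.51 per unit

$10.51 per unit


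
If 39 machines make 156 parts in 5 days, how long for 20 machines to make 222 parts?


Days ∝ work / workers, so d₂ = d₁ × (m₁/m₂) × (w₂/w₁)
Workers factor (inverse): 39/20 = 1.9500
Work factor (direct): 222/156 ≈ 1.4231
d₂ = 5 × 39/20 × 222/156 = (5 × 39 × 222) / (20 × 156) = 43290/3120
≈ 13.88 days

13.88 days


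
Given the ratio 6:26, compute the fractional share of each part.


Total parts = 6 + 26 = 32
First part: 6/32 = 3/16
Second part: 26/32 = 13/16
= 3/16 and 13/16

3/16 and 13/16


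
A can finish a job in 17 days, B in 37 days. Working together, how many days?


Rate of A = 1/17 per day
Rate of B = 1/37 per day
Combined rate = 1/17 + 1/37 = 54/629 ≈ 0.0859 per day
Days = 1 / combined rate = 629/54
≈ 11.65 days

11.65 days


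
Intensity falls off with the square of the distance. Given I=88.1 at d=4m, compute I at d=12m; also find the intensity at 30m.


I₁d₁² = I₂d₂²
I at 12m = 88.1 × (4/12)² = 88.1 × 16/144 = 1409.6/144 ≈ 9.7889
I at 30m = 88.1 × (4/30)² = 88.1 × 16/900 = 1409.6/900 ≈ 1.5662
= 9.7889 and 1.5662

9.7889 and 1.5662


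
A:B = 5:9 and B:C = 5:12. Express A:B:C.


Match B: multiply A:B by 5 → 25:45
Multiply B:C by 9 → 45:108
Combined: 25:45:108
GCD = 1
= 25:45:108

25:45:108


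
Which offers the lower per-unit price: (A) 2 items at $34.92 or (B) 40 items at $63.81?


Deal A: $34.92/2 = $17.4600/unit
Deal B: $63.81/40 = $1.5953/unit
B is cheaper per unit
= Deal B

Deal B


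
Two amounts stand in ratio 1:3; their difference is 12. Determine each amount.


Let A = 1k, B = 3k.
3k - 1k = 12
2k = 12 → k = 12/2 = 6
A = 1×6 = 6, B = 3×6 = 18
= A = 6, B = 18

A = 6, B = 18


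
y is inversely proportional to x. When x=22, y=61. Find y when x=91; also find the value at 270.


Inverse proportion: x × y = constant
k = 22 × 61 = 1342
At x=91: k/91 = 14.75
At x=270: k/270 = 4.97
= 14.75 and 4.97

14.75 and 4.97


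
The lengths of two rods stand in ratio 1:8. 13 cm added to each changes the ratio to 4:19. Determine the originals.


Let A = 1k, B = 8k.
(1k + 13) / (8k + 13) = 4/19
Cross-multiply: 19(1k + 13) = 4(8k + 13)
19k + 247 = 32k + 52
19k - 32k = 52 - 247
-13k = -195
k = -195/-13 = 15
A = 1×15 = 15, B = 8×15 = 120
= A = 15, B = 120

A = 15, B = 120


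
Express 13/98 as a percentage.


Percentage = (part / whole) × 100
= (13 / 98) × 100
≈ 13.27%

13.27%


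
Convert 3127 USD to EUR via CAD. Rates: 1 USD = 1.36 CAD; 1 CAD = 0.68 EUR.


Step 1: 3127 USD × 1.36 = 4252.72 CAD
Step 2: 4252.72 CAD × 0.68 = 2891.85 EUR
Implied rate USD→EUR = 1.36 × 0.68 = 0.9248
= 2891.85 EUR

2891.85 EUR


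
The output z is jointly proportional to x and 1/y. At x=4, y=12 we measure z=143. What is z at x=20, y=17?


z = k·x/y
Solve for k using the known point: k = z·y/x = 143×12/4 = 1716/4 = 429.0000
Now evaluate at x=20, y=17:
z = k × 20 / 17 = (1716 × 20) / (4 × 17) = 34320/68
≈ 504.7059

504.7059


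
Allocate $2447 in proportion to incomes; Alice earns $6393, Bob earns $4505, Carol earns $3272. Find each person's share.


Total income = 6393 + 4505 + 3272 = $14170
Alice: $2447 × 6393/14170 = $1104.00
Bob: $2447 × 4505/14170 = $777.96
Carol: $2447 × 3272/14170 = $565.04
= Alice: $1104.00, Bob: $777.96, Carol: $565.04

Alice: $1104.00, Bob: $777.96, Carol: $565.04


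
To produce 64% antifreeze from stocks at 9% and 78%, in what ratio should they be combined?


Let x parts of 9% mix with y parts of 78%.
9x + 78y = 64(x + y)
9x + 78y = 64x + 64y
x(9 - 64) = y(64 - 78)
x/y = (78 - 64)/(64 - 9) = 14/55
Simplify: 14:55
= 14:55

14:55


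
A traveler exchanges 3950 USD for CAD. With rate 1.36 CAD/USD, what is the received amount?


Amount × rate = 3950 × 1.36
= 5372.00 CAD

5372.00 CAD


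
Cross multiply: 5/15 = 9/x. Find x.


Cross multiply: 5 × x = 15 × 9
5x = 135
x = 135 / 5
= 27.00

27.00


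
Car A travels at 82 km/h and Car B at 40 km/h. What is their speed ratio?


Ratio = 82:40
GCD = 2
Simplified = 41:20
Time ratio (same distance) = 20:41
Speed ratio = 41:20

41:20


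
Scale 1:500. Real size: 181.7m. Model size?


Model size = real / scale
= 181.7 / 500
= 0.3634 m

0.3634 m


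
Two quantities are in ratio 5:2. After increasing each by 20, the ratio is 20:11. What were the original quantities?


Let A = 5k, B = 2k.
(5k + 20) / (2k + 20) = 20/11
Cross-multiply: 11(5k + 20) = 20(2k + 20)
55k + 220 = 40k + 400
55k - 40k = 400 - 220
15k = 180
k = 180/15 = 12
A = 5×12 = 60, B = 2×12 = 24
= A = 60, B = 24

A = 60, B = 24


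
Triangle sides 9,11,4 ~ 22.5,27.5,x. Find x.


Scale factor = 22.5/9 = 2.5
Missing side = 4 × 2.5
= 10.0

10.0


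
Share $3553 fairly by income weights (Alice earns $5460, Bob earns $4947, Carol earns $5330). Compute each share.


Total income = 5460 + 4947 + 5330 = $15737
Alice: $3553 × 5460/15737 = $1232.72
Bob: $3553 × 4947/15737 = $1116.90
Carol: $3553 × 5330/15737 = $1203.37
= Alice: $1232.72, Bob: $1116.90, Carol: $1203.37

Alice: $1232.72, Bob: $1116.90, Carol: $1203.37


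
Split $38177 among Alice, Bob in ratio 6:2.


Total parts = 6 + 2 = 8
Alice: 38177 × 6/8 = 28632.75
Bob: 38177 × 2/8 = 9544.25
= Alice: $28632.75, Bob: $9544.25

Alice: $28632.75, Bob: $9544.25


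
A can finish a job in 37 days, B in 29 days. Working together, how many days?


Rate of A = 1/37 per day
Rate of B = 1/29 per day
Combined rate = 1/37 + 1/29 = 66/1073 ≈ 0.0615 per day
Days = 1 / combined rate = 1073/66
≈ 16.26 days

16.26 days


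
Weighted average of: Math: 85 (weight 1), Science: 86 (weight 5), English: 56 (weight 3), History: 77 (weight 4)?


Numerator = 85×1 + 86×5 + 56×3 + 77×4
= 85 + 430 + 168 + 308
= 991
Total weight = 13
Weighted avg = 991/13
= 76.23

76.23


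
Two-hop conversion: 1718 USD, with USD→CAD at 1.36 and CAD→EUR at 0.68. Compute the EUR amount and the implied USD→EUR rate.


Step 1: 1718 USD × 1.36 = 2336.48 CAD
Step 2: 2336.48 CAD × 0.68 = 1588.81 EUR
Implied rate USD→EUR = 1.36 × 0.68 = 0.9248
= 1588.81 EUR; implied rate 0.9248 EUR/USD

1588.81 EUR; implied rate 0.9248 EUR/USD


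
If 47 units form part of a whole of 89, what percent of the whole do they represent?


Percentage = (part / whole) × 100
= (47 / 89) × 100
≈ 52.81%

52.81%


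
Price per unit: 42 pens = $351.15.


Unit rate = total / quantity
= 351.15 / 42
= $8.36 per unit

$8.36 per unit


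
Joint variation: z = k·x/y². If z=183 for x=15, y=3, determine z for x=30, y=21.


z = k·x/y²
Solve for k using the known point: k = z·y²/x = 183×9/15 = 1647/15 = 109.8000
Now evaluate at x=30, y=21:
z = k × 30 / 441 = (1647 × 30) / (15 × 441) = 49410/6615
≈ 7.4694

7.4694


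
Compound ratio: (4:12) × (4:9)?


Compound ratio = (4×4) : (12×9)
= 16:108
GCD = 4
= 4:27

4:27


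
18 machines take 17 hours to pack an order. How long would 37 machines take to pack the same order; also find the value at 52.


Inverse proportion: x × y = constant
k = 18 × 17 = 306
At x=37: k/37 = 8.27
At x=52: k/52 = 5.88
= 8.27 and 5.88

8.27 and 5.88


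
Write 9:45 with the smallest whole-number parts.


GCD(9, 45) = 9
9/9 : 45/9
= 1:5

1:5


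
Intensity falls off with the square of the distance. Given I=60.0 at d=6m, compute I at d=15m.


I₁d₁² = I₂d₂²
I₂ = I₁ × (d₁/d₂)²
= 60.0 × (6/15)²
= 60.0 × 36/225
= 2160/225
= 9.6000

9.6000


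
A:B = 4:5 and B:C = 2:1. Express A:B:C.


Match B: multiply A:B by 2 → 8:10
Multiply B:C by 5 → 10:5
Combined: 8:10:5
GCD = 1
= 8:10:5

8:10:5


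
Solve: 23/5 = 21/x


Cross multiply: 23 × x = 5 × 21
23x = 105
x = 105 / 23
= 4.57

4.57


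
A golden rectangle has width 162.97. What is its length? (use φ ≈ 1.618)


φ = (1 + √5) / 2 ≈ 1.618
Length = width × φ = 162.97 × 1.618 = 263.68546
≈ 263.69

263.69


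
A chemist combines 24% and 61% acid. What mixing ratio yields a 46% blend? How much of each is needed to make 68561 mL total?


Let x parts of 24% mix with y parts of 61%.
24x + 61y = 46(x + y)
24x + 61y = 46x + 46y
x(24 - 46) = y(46 - 61)
x/y = (61 - 46)/(46 - 24) = 15/22
Simplify: 15:22
Total parts = 37; one part = 68561/37 = 1853.00 mL
24% solution: 15×1853.00 = 27795.00 mL
61% solution: 22×1853.00 = 40766.00 mL
= ratio 15:22; 27795.00 mL and 40766.00 mL

ratio 15:22; 27795.00 mL and 40766.00 mL


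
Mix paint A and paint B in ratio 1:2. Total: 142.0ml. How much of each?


Total parts = 1 + 2 = 3
paint A: 142.0 × 1/3 = 47.3ml
paint B: 142.0 × 2/3 = 94.7ml
= 47.3ml and 94.7ml

47.3ml and 94.7ml


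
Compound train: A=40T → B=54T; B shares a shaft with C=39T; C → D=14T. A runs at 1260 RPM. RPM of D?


Stage 1: RPM_B = RPM_A × t_A/t_B = 1260 × 40/54 = 50400/54 ≈ 933.33
B and C share a shaft → RPM_C = RPM_B
Stage 2: RPM_D = RPM_C × t_C/t_D = RPM_A × (t_A×t_C)/(t_B×t_D)
Overall ratio = (40×39)/(54×14) = 1560/756
RPM_D = 1260 × 1560/756 = 1965600/756
= 2600.00 RPM

2600.00 RPM


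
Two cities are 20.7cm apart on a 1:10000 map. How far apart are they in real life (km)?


Real distance = map distance × scale
= 20.7cm × 10000
= 207000 cm = 2070.0 m
= 2.070 km

2.070 km


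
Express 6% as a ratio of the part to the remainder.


6% means 6 parts out of 100; remainder = 94
Part : remainder = 6:94
GCD = 2
= 3:47

3:47


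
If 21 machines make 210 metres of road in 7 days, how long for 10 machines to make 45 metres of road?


Days ∝ work / workers, so d₂ = d₁ × (m₁/m₂) × (w₂/w₁)
Workers factor (inverse): 21/10 = 2.1000
Work factor (direct): 45/210 ≈ 0.2143
d₂ = 7 × 21/10 × 45/210 = (7 × 21 × 45) / (10 × 210) = 6615/2100
= 3.15 days

3.15 days


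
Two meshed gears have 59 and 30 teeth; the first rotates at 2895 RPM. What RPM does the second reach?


Gear ratio = 59:30 = 59:30
RPM_B = RPM_A × (teeth_A / teeth_B)
= 2895 × (59/30)
= 5693.5 RPM

5693.5 RPM


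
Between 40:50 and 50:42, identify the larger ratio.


40/50 = 0.8000
50/42 = 1.1905
0.8000 < 1.1905, so 40:50 is less
= 50:42

50:42


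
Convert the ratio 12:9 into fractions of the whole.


Total parts = 12 + 9 = 21
First part: 12/21 = 4/7
Second part: 9/21 = 3/7
= 4/7 and 3/7

4/7 and 3/7


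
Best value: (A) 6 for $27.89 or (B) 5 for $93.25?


Deal A: $27.89/6 = $4.6483/unit
Deal B: $93.25/5 = $18.6500/unit
A is cheaper per unit
= Deal A

Deal A


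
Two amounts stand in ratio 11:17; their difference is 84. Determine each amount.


Let A = 11k, B = 17k.
17k - 11k = 84
6k = 84 → k = 84/6 = 14
A = 11×14 = 154, B = 17×14 = 238
= A = 154, B = 238

A = 154, B = 238


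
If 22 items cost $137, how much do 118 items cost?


Direct proportion: y/x = constant
k = 137/22 ≈ 6.2273
y₂ = k × 118 = 137 × 118 / 22 = 16166/22
≈ 734.82

734.82


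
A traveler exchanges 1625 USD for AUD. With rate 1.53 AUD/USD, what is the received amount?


Amount × rate = 1625 × 1.53
= 2486.25 AUD

2486.25 AUD


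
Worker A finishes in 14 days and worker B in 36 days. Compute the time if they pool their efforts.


Rate of A = 1/14 per day
Rate of B = 1/36 per day
Combined rate = 1/14 + 1/36 = 50/504 ≈ 0.0992 per day
Days = 1 / combined rate = 504/50
= 10.08 days

10.08 days


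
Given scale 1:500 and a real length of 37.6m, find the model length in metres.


Model size = real / scale
= 37.6 / 500
= 0.0752 m

0.0752 m


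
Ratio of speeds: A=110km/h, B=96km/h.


Ratio = 110:96
GCD = 2
Simplified = 55:48
Time ratio (same distance) = 48:55
Speed ratio = 55:48

55:48


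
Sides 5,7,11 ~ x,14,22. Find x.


Scale factor = 14/7 = 2
Missing side = 5 × 2
= 10.0

10.0


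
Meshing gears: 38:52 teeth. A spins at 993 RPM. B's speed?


Gear ratio = 38:52 = 19:26
RPM_B = RPM_A × (teeth_A / teeth_B)
= 993 × (38/52)
= 725.7 RPM

725.7 RPM


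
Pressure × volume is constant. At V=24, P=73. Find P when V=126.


Inverse proportion: x × y = constant
k = 24 × 73 = 1752
y₂ = k / 126 = 1752 / 126
= 13.90

13.90


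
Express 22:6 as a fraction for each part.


Total parts = 22 + 6 = 28
First part: 22/28 = 11/14
Second part: 6/28 = 3/14
= 11/14 and 3/14

11/14 and 3/14


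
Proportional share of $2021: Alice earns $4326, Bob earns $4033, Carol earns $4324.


Total income = 4326 + 4033 + 4324 = $12683
Alice: $2021 × 4326/12683 = $689.34
Bob: $2021 × 4033/12683 = $642.65
Carol: $2021 × 4324/12683 = $689.02
= Alice: $689.34, Bob: $642.65, Carol: $689.02

Alice: $689.34, Bob: $642.65, Carol: $689.02


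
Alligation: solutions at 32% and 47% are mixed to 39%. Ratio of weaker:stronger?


Let x parts of 32% mix with y parts of 47%.
32x + 47y = 39(x + y)
32x + 47y = 39x + 39y
x(32 - 39) = y(39 - 47)
x/y = (47 - 39)/(39 - 32) = 8/7
Simplify: 8:7
= 8:7

8:7


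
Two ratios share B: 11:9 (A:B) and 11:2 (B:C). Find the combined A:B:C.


Match B: multiply A:B by 11 → 121:99
Multiply B:C by 9 → 99:18
Combined: 121:99:18
GCD = 1
= 121:99:18

121:99:18


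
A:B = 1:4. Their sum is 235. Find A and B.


Let A = 1k, B = 4k.
1k + 4k = 235
5k = 235 → k = 235/5 = 47
A = 1×47 = 47, B = 4×47 = 188
= A = 47, B = 188

A = 47, B = 188


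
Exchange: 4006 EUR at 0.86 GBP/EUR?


Amount × rate = 4006 × 0.86
= 3445.16 GBP

3445.16 GBP


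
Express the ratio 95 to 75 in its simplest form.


GCD(95, 75) = 5
95/5 : 75/5
= 19:15

19:15


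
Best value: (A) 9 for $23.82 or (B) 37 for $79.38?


Deal A: $23.82/9 = $2.6467/unit
Deal B: $79.38/37 = $2.1454/unit
B is cheaper per unit
= Deal B

Deal B


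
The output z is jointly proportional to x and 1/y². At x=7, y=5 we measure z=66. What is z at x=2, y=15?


z = k·x/y²
Solve for k using the known point: k = z·y²/x = 66×25/7 = 1650/7 ≈ 235.7143
Now evaluate at x=2, y=15:
z = k × 2 / 225 = (1650 × 2) / (7 × 225) = 3300/1575
≈ 2.0952

2.0952


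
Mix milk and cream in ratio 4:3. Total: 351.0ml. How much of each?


Total parts = 4 + 3 = 7
milk: 351.0 × 4/7 = 200.6ml
cream: 351.0 × 3/7 = 150.4ml
= 200.6ml and 150.4ml

200.6ml and 150.4ml


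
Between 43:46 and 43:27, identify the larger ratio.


43/46 = 0.9348
43/27 = 1.5926
0.9348 < 1.5926, so 43:46 is less
= 43:27

43:27


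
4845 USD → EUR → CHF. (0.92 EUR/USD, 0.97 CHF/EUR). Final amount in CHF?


Step 1: 4845 USD × 0.92 = 4457.40 EUR
Step 2: 4457.40 EUR × 0.97 = 4323.68 CHF
Implied rate USD→CHF = 0.92 × 0.97 = 0.8924
= 4323.68 CHF

4323.68 CHF


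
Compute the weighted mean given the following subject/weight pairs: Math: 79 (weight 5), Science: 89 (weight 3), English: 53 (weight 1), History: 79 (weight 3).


Numerator = 79×5 + 89×3 + 53×1 + 79×3
= 395 + 267 + 53 + 237
= 952
Total weight = 12
Weighted avg = 952/12
= 79.33

79.33


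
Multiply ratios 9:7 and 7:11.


Compound ratio = (9×7) : (7×11)
= 63:77
GCD = 7
= 9:11

9:11


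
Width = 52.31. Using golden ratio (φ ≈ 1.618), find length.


φ = (1 + √5) / 2 ≈ 1.618
Length = width × φ = 52.31 × 1.618 = 84.63758
≈ 84.64

84.64


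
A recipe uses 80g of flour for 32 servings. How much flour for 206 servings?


Direct proportion: y/x = constant
k = 80/32 = 2.5000
y₂ = k × 206 = 80 × 206 / 32 = 16480/32
= 515.00

515.00


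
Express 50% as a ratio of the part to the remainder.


50% means 50 parts out of 100; remainder = 50
Part : remainder = 50:50
GCD = 50
= 1:1

1:1


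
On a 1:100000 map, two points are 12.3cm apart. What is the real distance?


Real distance = map distance × scale
= 12.3cm × 100000
= 1230000 cm = 12300.0 m
= 12.300 km

12.300 km


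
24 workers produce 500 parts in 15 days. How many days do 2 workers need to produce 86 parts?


Days ∝ work / workers, so d₂ = d₁ × (m₁/m₂) × (w₂/w₁)
Workers factor (inverse): 24/2 = 12.0000
Work factor (direct): 86/500 = 0.1720
d₂ = 15 × 24/2 × 86/500 = (15 × 24 × 86) / (2 × 500) = 30960/1000
= 30.96 days

30.96 days


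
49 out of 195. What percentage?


Percentage = (part / whole) × 100
= (49 / 195) × 100
≈ 25.13%

25.13%


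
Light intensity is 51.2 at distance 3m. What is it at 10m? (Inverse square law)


I₁d₁² = I₂d₂²
I₂ = I₁ × (d₁/d₂)²
= 51.2 × (3/10)²
= 51.2 × 9/100
= 460.8/100
= 4.6080

4.6080


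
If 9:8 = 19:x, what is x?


Cross multiply: 9 × x = 8 × 19
9x = 152
x = 152 / 9
= 16.89

16.89


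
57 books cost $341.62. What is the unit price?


Unit rate = total / quantity
= 341.62 / 57
= $5.99 per unit

$5.99 per unit


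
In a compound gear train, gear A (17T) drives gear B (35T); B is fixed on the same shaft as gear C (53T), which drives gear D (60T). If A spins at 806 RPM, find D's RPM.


Stage 1: RPM_B = RPM_A × t_A/t_B = 806 × 17/35 = 13702/35 ≈ 391.49
B and C share a shaft → RPM_C = RPM_B
Stage 2: RPM_D = RPM_C × t_C/t_D = RPM_A × (t_A×t_C)/(t_B×t_D)
Overall ratio = (17×53)/(35×60) = 901/2100
RPM_D = 806 × 901/2100 = 726206/2100
≈ 345.81 RPM

345.81 RPM


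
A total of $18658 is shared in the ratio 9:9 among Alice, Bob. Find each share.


Total parts = 9 + 9 = 18
Alice: 18658 × 9/18 = 9329.00
Bob: 18658 × 9/18 = 9329.00
= Alice: $9329.00, Bob: $9329.00

Alice: $9329.00, Bob: $9329.00


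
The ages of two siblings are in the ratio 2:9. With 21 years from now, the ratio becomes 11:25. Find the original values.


Let A = 2k, B = 9k.
(2k + 21) / (9k + 21) = 11/25
Cross-multiply: 25(2k + 21) = 11(9k + 21)
50k + 525 = 99k + 231
50k - 99k = 231 - 525
-49k = -294
k = -294/-49 = 6
A = 2×6 = 12, B = 9×6 = 54
= A = 12, B = 54

A = 12, B = 54


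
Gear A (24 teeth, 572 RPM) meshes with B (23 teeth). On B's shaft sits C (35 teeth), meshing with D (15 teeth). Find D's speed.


Stage 1: RPM_B = RPM_A × t_A/t_B = 572 × 24/23 = 13728/23 ≈ 596.87
B and C share a shaft → RPM_C = RPM_B
Stage 2: RPM_D = RPM_C × t_C/t_D = RPM_A × (t_A×t_C)/(t_B×t_D)
Overall ratio = (24×35)/(23×15) = 840/345
RPM_D = 572 × 840/345 = 480480/345
≈ 1392.70 RPM

1392.70 RPM


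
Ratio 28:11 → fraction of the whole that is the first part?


Total parts = 28 + 11 = 39
First part: 28/39 = 28/39
= 28/39

28/39


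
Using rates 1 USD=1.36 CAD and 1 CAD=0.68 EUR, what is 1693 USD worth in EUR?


Step 1: 1693 USD × 1.36 = 2302.48 CAD
Step 2: 2302.48 CAD × 0.68 = 1565.69 EUR
Implied rate USD→EUR = 1.36 × 0.68 = 0.9248
= 1565.69 EUR

1565.69 EUR


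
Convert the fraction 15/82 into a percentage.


Percentage = (part / whole) × 100
= (15 / 82) × 100
≈ 18.29%

18.29%


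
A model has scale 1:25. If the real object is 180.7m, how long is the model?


Model size = real / scale
= 180.7 / 25
= 7.2280 m

7.2280 m


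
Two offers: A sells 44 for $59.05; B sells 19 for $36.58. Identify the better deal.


Deal A: $59.05/44 = $1.3420/unit
Deal B: $36.58/19 = $1.9253/unit
A is cheaper per unit
= Deal A

Deal A


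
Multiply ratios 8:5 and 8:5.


Compound ratio = (8×8) : (5×5)
= 64:25
GCD = 1
= 64:25

64:25


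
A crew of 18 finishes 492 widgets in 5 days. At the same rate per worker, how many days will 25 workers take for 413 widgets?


Days ∝ work / workers, so d₂ = d₁ × (m₁/m₂) × (w₂/w₁)
Workers factor (inverse): 18/25 = 0.7200
Work factor (direct): 413/492 ≈ 0.8394
d₂ = 5 × 18/25 × 413/492 = (5 × 18 × 413) / (25 × 492) = 37170/12300
≈ 3.02 days

3.02 days


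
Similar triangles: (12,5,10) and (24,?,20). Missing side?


Scale factor = 24/12 = 2
Missing side = 5 × 2
= 10.0

10.0


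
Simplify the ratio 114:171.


GCD(114, 171) = 57
114/57 : 171/57
= 2:3

2:3


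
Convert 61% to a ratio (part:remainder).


61% means 61 parts out of 100; remainder = 39
Part : remainder = 61:39
GCD = 1
= 61:39

61:39


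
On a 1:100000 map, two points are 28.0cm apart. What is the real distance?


Real distance = map distance × scale
= 28.0cm × 100000
= 2800000 cm = 28000.0 m
= 28.000 km

28.000 km


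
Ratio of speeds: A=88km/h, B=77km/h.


Ratio = 88:77
GCD = 11
Simplified = 8:7
Time ratio (same distance) = 7:8
Speed ratio = 8:7

8:7


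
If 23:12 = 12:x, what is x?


Cross multiply: 23 × x = 12 × 12
23x = 144
x = 144 / 23
= 6.26

6.26


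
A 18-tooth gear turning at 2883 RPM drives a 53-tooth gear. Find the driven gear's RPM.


Gear ratio = 18:53 = 18:53
RPM_B = RPM_A × (teeth_A / teeth_B)
= 2883 × (18/53)
= 979.1 RPM

979.1 RPM


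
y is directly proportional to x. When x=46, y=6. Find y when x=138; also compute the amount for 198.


Direct proportion: y/x = constant
k = 6/46 ≈ 0.1304
y at x=138: k × 138 = 6 × 138 / 46 = 828/46 = 18.00
y at x=198: k × 198 = 6 × 198 / 46 = 1188/46 ≈ 25.83
= 18.00 and 25.83

18.00 and 25.83


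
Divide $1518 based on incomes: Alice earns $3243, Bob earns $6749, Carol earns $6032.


Total income = 3243 + 6749 + 6032 = $16024
Alice: $1518 × 3243/16024 = $307.22
Bob: $1518 × 6749/16024 = $639.35
Carol: $1518 × 6032/16024 = $571.43
= Alice: $307.22, Bob: $639.35, Carol: $571.43

Alice: $307.22, Bob: $639.35, Carol: $571.43


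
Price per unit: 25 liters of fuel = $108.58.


Unit rate = total / quantity
= 108.58 / 25
= $4.34 per unit

$4.34 per unit


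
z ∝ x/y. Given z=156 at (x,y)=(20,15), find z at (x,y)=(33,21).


z = k·x/y
Solve for k using the known point: k = z·y/x = 156×15/20 = 2340/20 = 117.0000
Now evaluate at x=33, y=21:
z = k × 33 / 21 = (2340 × 33) / (20 × 21) = 77220/420
≈ 183.8571

183.8571


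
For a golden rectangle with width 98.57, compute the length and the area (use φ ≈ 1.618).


φ = (1 + √5) / 2 ≈ 1.618
Length = width × φ = 98.57 × 1.618 = 159.48626
≈ 159.49
Area = width × length = 98.57 × 159.48626 = 15720.5606482 ≈ 15720.56
= Length: 159.49, Area: 15720.56

Length: 159.49, Area: 15720.56


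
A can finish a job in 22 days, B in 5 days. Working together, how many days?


Rate of A = 1/22 per day
Rate of B = 1/5 per day
Combined rate = 1/22 + 1/5 = 27/110 ≈ 0.2455 per day
Days = 1 / combined rate = 110/27
≈ 4.07 days

4.07 days


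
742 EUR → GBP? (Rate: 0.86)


Amount × rate = 742 × 0.86
= 638.12 GBP

638.12 GBP


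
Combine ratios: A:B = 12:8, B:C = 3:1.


Match B: multiply A:B by 3 → 36:24
Multiply B:C by 8 → 24:8
Combined: 36:24:8
GCD = 4
= 9:6:2

9:6:2


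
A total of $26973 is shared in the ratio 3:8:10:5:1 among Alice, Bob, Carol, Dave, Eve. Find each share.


Total parts = 3 + 8 + 10 + 5 + 1 = 27
Alice: 26973 × 3/27 = 2997.00
Bob: 26973 × 8/27 = 7992.00
Carol: 26973 × 10/27 = 9990.00
Dave: 26973 × 5/27 = 4995.00
Eve: 26973 × 1/27 = 999.00
= Alice: $2997.00, Bob: $7992.00, Carol: $9990.00, Dave: $4995.00, Eve: $999.00

Alice: $2997.00, Bob: $7992.00, Carol: $9990.00, Dave: $4995.00, Eve: $999.00


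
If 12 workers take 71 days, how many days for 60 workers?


Inverse proportion: x × y = constant
k = 12 × 71 = 852
y₂ = k / 60 = 852 / 60
= 14.20

14.20


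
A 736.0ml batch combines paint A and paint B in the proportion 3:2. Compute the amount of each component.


Total parts = 3 + 2 = 5
paint A: 736.0 × 3/5 = 441.6ml
paint B: 736.0 × 2/5 = 294.4ml
= 441.6ml and 294.4ml

441.6ml and 294.4ml


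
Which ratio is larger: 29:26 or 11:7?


29/26 = 1.1154
11/7 = 1.5714
1.1154 < 1.5714, so 29:26 is less
= 11:7

11:7


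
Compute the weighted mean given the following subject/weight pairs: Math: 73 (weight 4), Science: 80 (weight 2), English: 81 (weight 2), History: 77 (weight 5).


Numerator = 73×4 + 80×2 + 81×2 + 77×5
= 292 + 160 + 162 + 385
= 999
Total weight = 13
Weighted avg = 999/13
= 76.85

76.85


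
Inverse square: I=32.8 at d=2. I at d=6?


I₁d₁² = I₂d₂²
I₂ = I₁ × (d₁/d₂)²
= 32.8 × (2/6)²
= 32.8 × 4/36
= 131.2/36
≈ 3.6444

3.6444


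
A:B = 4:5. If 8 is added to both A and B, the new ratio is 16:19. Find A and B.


Let A = 4k, B = 5k.
(4k + 8) / (5k + 8) = 16/19
Cross-multiply: 19(4k + 8) = 16(5k + 8)
76k + 152 = 80k + 128
76k - 80k = 128 - 152
-4k = -24
k = -24/-4 = 6
A = 4×6 = 24, B = 5×6 = 30
= A = 24, B = 30

A = 24, B = 30


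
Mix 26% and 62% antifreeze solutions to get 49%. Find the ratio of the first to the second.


Let x parts of 26% mix with y parts of 62%.
26x + 62y = 49(x + y)
26x + 62y = 49x + 49y
x(26 - 49) = y(49 - 62)
x/y = (62 - 49)/(49 - 26) = 13/23
Simplify: 13:23
= 13:23

13:23


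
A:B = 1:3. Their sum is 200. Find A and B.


Let A = 1k, B = 3k.
1k + 3k = 200
4k = 200 → k = 200/4 = 50
A = 1×50 = 50, B = 3×50 = 150
= A = 50, B = 150

A = 50, B = 150


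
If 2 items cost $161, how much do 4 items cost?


Direct proportion: y/x = constant
k = 161/2 = 80.5000
y₂ = k × 4 = 161 × 4 / 2 = 644/2
= 322.00

322.00


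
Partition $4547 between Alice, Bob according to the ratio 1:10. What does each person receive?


Total parts = 1 + 10 = 11
Alice: 4547 × 1/11 = 413.36
Bob: 4547 × 10/11 = 4133.64
= Alice: $413.36, Bob: $4133.64

Alice: $413.36, Bob: $4133.64


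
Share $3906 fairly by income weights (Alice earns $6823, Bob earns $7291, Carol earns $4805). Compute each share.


Total income = 6823 + 7291 + 4805 = $18919
Alice: $3906 × 6823/18919 = $1408.67
Bob: $3906 × 7291/18919 = $1505.29
Carol: $3906 × 4805/18919 = $992.04
= Alice: $1408.67, Bob: $1505.29, Carol: $992.04

Alice: $1408.67, Bob: $1505.29, Carol: $992.04


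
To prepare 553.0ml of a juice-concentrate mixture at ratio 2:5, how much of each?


Total parts = 2 + 5 = 7
juice: 553.0 × 2/7 = 158.0ml
concentrate: 553.0 × 5/7 = 395.0ml
= 158.0ml and 395.0ml

158.0ml and 395.0ml


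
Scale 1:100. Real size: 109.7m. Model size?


Model size = real / scale
= 109.7 / 100
= 1.0970 m

1.0970 m


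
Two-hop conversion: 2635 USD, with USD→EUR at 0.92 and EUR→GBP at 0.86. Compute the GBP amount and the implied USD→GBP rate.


Step 1: 2635 USD × 0.92 = 2424.20 EUR
Step 2: 2424.20 EUR × 0.86 = 2084.81 GBP
Implied rate USD→GBP = 0.92 × 0.86 = 0.7912
= 2084.81 GBP; implied rate 0.7912 GBP/USD

2084.81 GBP; implied rate 0.7912 GBP/USD


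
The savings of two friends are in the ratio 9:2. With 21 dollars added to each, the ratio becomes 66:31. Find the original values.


Let A = 9k, B = 2k.
(9k + 21) / (2k + 21) = 66/31
Cross-multiply: 31(9k + 21) = 66(2k + 21)
279k + 651 = 132k + 1386
279k - 132k = 1386 - 651
147k = 735
k = 735/147 = 5
A = 9×5 = 45, B = 2×5 = 10
= A = 45, B = 10

A = 45, B = 10


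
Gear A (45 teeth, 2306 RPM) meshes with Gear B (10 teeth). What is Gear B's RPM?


Gear ratio = 45:10 = 9:2
RPM_B = RPM_A × (teeth_A / teeth_B)
= 2306 × (45/10)
= 10377.0 RPM

10377.0 RPM


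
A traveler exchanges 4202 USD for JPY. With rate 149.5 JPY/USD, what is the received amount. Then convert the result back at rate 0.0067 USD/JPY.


Amount × rate = 4202 × 149.5 = 628199.00 JPY
Round-trip: 628199.00 × 0.0067 = 4208.93 USD
= 628199.00 JPY, then 4208.93 USD

628199.00 JPY, then 4208.93 USD


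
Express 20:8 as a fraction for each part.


Total parts = 20 + 8 = 28
First part: 20/28 = 5/7
Second part: 8/28 = 2/7
= 5/7 and 2/7

5/7 and 2/7


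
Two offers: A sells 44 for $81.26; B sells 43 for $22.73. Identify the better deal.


Deal A: $81.26/44 = $1.8468/unit
Deal B: $22.73/43 = $0.5286/unit
B is cheaper per unit
= Deal B

Deal B


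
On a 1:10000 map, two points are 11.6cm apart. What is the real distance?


Real distance = map distance × scale
= 11.6cm × 10000
= 116000 cm = 1160.0 m
= 1.160 km

1.160 km


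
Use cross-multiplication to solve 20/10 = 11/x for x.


Cross multiply: 20 × x = 10 × 11
20x = 110
x = 110 / 20
= 5.50

5.50


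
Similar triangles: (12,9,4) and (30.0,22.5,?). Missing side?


Scale factor = 30.0/12 = 2.5
Missing side = 4 × 2.5
= 10.0

10.0


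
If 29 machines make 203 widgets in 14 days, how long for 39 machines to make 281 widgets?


Days ∝ work / workers, so d₂ = d₁ × (m₁/m₂) × (w₂/w₁)
Workers factor (inverse): 29/39 ≈ 0.7436
Work factor (direct): 281/203 ≈ 1.3842
d₂ = 14 × 29/39 × 281/203 = (14 × 29 × 281) / (39 × 203) = 114086/7917
≈ 14.41 days

14.41 days


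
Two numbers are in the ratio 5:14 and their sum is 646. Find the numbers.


Let A = 5k, B = 14k.
5k + 14k = 646
19k = 646 → k = 646/19 = 34
A = 5×34 = 170, B = 14×34 = 476
= A = 170, B = 476

A = 170, B = 476


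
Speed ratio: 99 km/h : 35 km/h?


Ratio = 99:35
GCD = 1
Simplified = 99:35
Time ratio (same distance) = 35:99
Speed ratio = 99:35

99:35


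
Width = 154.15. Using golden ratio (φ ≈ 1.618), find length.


φ = (1 + √5) / 2 ≈ 1.618
Length = width × φ = 154.15 × 1.618 = 249.4147
≈ 249.41

249.41


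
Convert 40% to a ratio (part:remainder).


40% means 40 parts out of 100; remainder = 60
Part : remainder = 40:60
GCD = 20
= 2:3

2:3


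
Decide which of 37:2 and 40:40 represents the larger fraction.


37/2 = 18.5000
40/40 = 1.0000
18.5000 > 1.0000, so 37:2 is greater
= 37:2

37:2


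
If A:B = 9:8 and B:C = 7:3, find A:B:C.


Match B: multiply A:B by 7 → 63:56
Multiply B:C by 8 → 56:24
Combined: 63:56:24
GCD = 1
= 63:56:24

63:56:24


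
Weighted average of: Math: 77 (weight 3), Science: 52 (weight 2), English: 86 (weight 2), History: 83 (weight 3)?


Numerator = 77×3 + 52×2 + 86×2 + 83×3
= 231 + 104 + 172 + 249
= 756
Total weight = 10
Weighted avg = 756/10
= 75.60

75.60


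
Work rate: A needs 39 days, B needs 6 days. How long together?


Rate of A = 1/39 per day
Rate of B = 1/6 per day
Combined rate = 1/39 + 1/6 = 45/234 ≈ 0.1923 per day
Days = 1 / combined rate = 234/45
= 5.20 days

5.20 days


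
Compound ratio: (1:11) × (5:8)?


Compound ratio = (1×5) : (11×8)
= 5:88
GCD = 1
= 5:88

5:88


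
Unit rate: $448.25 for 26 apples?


Unit rate = total / quantity
= 448.25 / 26
= $17.24 per unit

$17.24 per unit


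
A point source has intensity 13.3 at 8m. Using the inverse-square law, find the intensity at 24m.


I₁d₁² = I₂d₂²
I₂ = I₁ × (d₁/d₂)²
= 13.3 × (8/24)²
= 13.3 × 64/576
= 851.2/576
≈ 1.4778

1.4778


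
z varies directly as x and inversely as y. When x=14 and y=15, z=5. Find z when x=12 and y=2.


z = k·x/y
Solve for k using the known point: k = z·y/x = 5×15/14 = 75/14 ≈ 5.3571
Now evaluate at x=12, y=2:
z = k × 12 / 2 = (75 × 12) / (14 × 2) = 900/28
≈ 32.1429

32.1429


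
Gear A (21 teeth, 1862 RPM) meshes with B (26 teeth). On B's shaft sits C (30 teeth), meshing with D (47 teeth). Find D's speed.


Stage 1: RPM_B = RPM_A × t_A/t_B = 1862 × 21/26 = 39102/26 ≈ 1503.92
B and C share a shaft → RPM_C = RPM_B
Stage 2: RPM_D = RPM_C × t_C/t_D = RPM_A × (t_A×t_C)/(t_B×t_D)
Overall ratio = (21×30)/(26×47) = 630/1222
RPM_D = 1862 × 630/1222 = 1173060/1222
≈ 959.95 RPM

959.95 RPM


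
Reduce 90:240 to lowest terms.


GCD(90, 240) = 30
90/30 : 240/30
= 3:8

3:8


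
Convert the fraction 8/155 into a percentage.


Percentage = (part / whole) × 100
= (8 / 155) × 100
≈ 5.16%

5.16%


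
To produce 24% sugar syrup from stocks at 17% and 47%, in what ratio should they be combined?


Let x parts of 17% mix with y parts of 47%.
17x + 47y = 24(x + y)
17x + 47y = 24x + 24y
x(17 - 24) = y(24 - 47)
x/y = (47 - 24)/(24 - 17) = 23/7
Simplify: 23:7
= 23:7

23:7


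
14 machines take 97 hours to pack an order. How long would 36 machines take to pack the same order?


Inverse proportion: x × y = constant
k = 14 × 97 = 1358
y₂ = k / 36 = 1358 / 36
= 37.72

37.72


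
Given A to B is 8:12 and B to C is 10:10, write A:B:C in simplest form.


Match B: multiply A:B by 10 → 80:120
Multiply B:C by 12 → 120:120
Combined: 80:120:120
GCD = 40
= 2:3:3

2:3:3


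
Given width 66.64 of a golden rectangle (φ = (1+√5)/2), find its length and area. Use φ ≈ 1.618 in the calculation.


φ = (1 + √5) / 2 ≈ 1.618
Length = width × φ = 66.64 × 1.618 = 107.82352
≈ 107.82
Area = width × length = 66.64 × 107.82352 = 7185.3593728 ≈ 7185.36
= Length: 107.82, Area: 7185.36

Length: 107.82, Area: 7185.36


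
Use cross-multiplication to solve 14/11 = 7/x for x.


Cross multiply: 14 × x = 11 × 7
14x = 77
x = 77 / 14
= 5.50

5.50


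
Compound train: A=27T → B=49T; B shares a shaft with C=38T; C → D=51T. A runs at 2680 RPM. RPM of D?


Stage 1: RPM_B = RPM_A × t_A/t_B = 2680 × 27/49 = 72360/49 ≈ 1476.73
B and C share a shaft → RPM_C = RPM_B
Stage 2: RPM_D = RPM_C × t_C/t_D = RPM_A × (t_A×t_C)/(t_B×t_D)
Overall ratio = (27×38)/(49×51) = 1026/2499
RPM_D = 2680 × 1026/2499 = 2749680/2499
≈ 1100.31 RPM

1100.31 RPM


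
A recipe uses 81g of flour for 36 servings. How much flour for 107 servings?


Direct proportion: y/x = constant
k = 81/36 = 2.2500
y₂ = k × 107 = 81 × 107 / 36 = 8667/36
= 240.75

240.75


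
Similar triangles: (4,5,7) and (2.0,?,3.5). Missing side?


Scale factor = 2.0/4 = 0.5
Missing side = 5 × 0.5
= 2.5

2.5


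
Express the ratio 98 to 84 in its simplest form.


GCD(98, 84) = 14
98/14 : 84/14
= 7:6

7:6


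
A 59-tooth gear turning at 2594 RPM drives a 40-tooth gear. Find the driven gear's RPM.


Gear ratio = 59:40 = 59:40
RPM_B = RPM_A × (teeth_A / teeth_B)
= 2594 × (59/40)
= 3826.2 RPM

3826.2 RPM
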